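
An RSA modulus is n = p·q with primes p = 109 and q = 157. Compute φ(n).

For distinct primes, φ(pq) = (p−1)(q−1) = 108 × 156 = 16848.

16848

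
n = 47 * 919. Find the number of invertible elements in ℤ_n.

φ(43193) = 43193 · (1 − 1/47) · (1 − 1/919)
       = 43193 · 42228/43193 = 42228.

42228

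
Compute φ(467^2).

217622

φ(467^2) = 467^2 − 467^1 = 218089 − 467 = 217622.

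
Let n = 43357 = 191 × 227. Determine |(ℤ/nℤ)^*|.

42940

φ(43357) = 43357 · (1 − 1/191) · (1 − 1/227)
       = 43357 · 42940/43357 = 42940.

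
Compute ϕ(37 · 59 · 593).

φ(37) = 37 − 1 = 36.
φ(59) = 59 − 1 = 58.
φ(593) = 593 − 1 = 592.
φ(1294519) = 36 × 58 × 592 = 1236096.

1236096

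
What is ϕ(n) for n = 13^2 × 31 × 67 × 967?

φ(13^2) = 13^1·(13−1) = 13·12 = 156.
φ(31) = 31 − 1 = 30.
φ(67) = 67 − 1 = 66.
φ(967) = 967 − 1 = 966.
Since φ is multiplicative, φ(339429571) = 156 · 30 · 66 · 966 = 298378080.

298378080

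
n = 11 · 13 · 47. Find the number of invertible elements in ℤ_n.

φ(11) = 11 − 1 = 10.
φ(13) = 13 − 1 = 12.
φ(47) = 47 − 1 = 46.
Multiply: 10 · 12 · 46 = 5520.

5520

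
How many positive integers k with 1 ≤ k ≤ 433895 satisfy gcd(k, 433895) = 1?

First factor: 433895 = 5 · 7**3 · 11 · 23.
φ(5) = 5 − 1 = 4.
φ(7^3) = 7^2·(7−1) = 49·6 = 294.
φ(11) = 11 − 1 = 10.
φ(23) = 23 − 1 = 22.
Since φ is multiplicative, φ(433895) = 4 · 294 · 10 · 22 = 258720.

258720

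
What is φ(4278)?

1320

First factor: 4278 = 2 * 3 * 23 * 31.
φ(4278) = 4278 · (1 − 1/2) · (1 − 1/3) · (1 − 1/23) · (1 − 1/31)
       = 4278 · 1320/4278 = 1320.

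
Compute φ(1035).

528

First factor: 1035 = 3**2 * 5 * 23.
φ(3^2) = 3^2 − 3^1 = 9 − 3 = 6.
φ(5) = 5 − 1 = 4.
φ(23) = 23 − 1 = 22.
Since φ is multiplicative, φ(1035) = 6 · 4 · 22 = 528.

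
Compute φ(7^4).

φ(7^4) = 7^4 − 7^3 = 2401 − 343 = 2058.

2058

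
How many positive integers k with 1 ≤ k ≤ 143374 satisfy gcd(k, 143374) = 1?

First factor: 143374 = 2 · 7^3 · 11 · 19.
φ(2) = 2 − 1 = 1.
φ(7^3) = 7^2·(7−1) = 49·6 = 294.
φ(11) = 11 − 1 = 10.
φ(19) = 19 − 1 = 18.
Multiply: 1 · 294 · 10 · 18 = 52920.

52920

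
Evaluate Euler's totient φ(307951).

241920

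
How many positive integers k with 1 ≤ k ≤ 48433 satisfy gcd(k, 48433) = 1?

48433 = 7 × 11 × 17 × 37.
φ(7) = 7 − 1 = 6.
φ(11) = 11 − 1 = 10.
φ(17) = 17 − 1 = 16.
φ(37) = 37 − 1 = 36.
Since φ is multiplicative, φ(48433) = 6 · 10 · 16 · 36 = 34560.

34560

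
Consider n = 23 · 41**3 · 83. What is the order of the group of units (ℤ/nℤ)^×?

φ(23) = 23 − 1 = 22.
φ(41^3) = 41^3 − 41^2 = 68921 − 1681 = 67240.
φ(83) = 83 − 1 = 82.
Multiply: 22 · 67240 · 82 = 121300960.

121300960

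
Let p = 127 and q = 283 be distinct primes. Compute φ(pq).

35532

φ(35941) = 35941 · (1 − 1/127) · (1 − 1/283)
       = 35941 · 35532/35941 = 35532.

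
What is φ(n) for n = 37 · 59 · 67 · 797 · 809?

88633695744

φ(94305143753) = 94305143753 · (1 − 1/37) · (1 − 1/59) · (1 − 1/67) · (1 − 1/797) · (1 − 1/809)
       = 94305143753 · 88633695744/94305143753 = 88633695744.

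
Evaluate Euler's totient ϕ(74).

36

Prime factorization: 74 = 2 · 37.
φ(2) = 2 − 1 = 1.
φ(37) = 37 − 1 = 36.
Since φ is multiplicative, φ(74) = 1 · 36 = 36.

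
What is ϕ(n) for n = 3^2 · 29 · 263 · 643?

φ(44137449) = 44137449 · (1 − 1/3) · (1 − 1/29) · (1 − 1/263) · (1 − 1/643)
       = 44137449 · 9419424/14712483 = 28258272.

28258272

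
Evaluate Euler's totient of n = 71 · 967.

φ(68657) = 68657 · (1 − 1/71) · (1 − 1/967)
       = 68657 · 67620/68657 = 67620.

67620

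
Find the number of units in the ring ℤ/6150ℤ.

Factor 6150: 6150 = 2 · 3 · 5**2 · 41.
φ(2) = 2 − 1 = 1.
φ(3) = 3 − 1 = 2.
φ(5^2) = 5^2 − 5^1 = 25 − 5 = 20.
φ(41) = 41 − 1 = 40.
Multiply: 1 · 2 · 20 · 40 = 1600.

1600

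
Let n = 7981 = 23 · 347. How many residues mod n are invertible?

φ(23) = 23 − 1 = 22.
φ(347) = 347 − 1 = 346.
Multiply: 22 · 346 = 7612.

7612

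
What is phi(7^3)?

φ(7^3) = 7^2·(7−1) = 49·6 = 294.

294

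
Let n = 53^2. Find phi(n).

2756

φ(53^2) = 53^1·(53−1) = 53·52 = 2756.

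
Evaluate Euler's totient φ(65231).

Prime factorization: 65231 = 37 * 41 * 43.
φ(37) = 37 − 1 = 36.
φ(41) = 41 − 1 = 40.
φ(43) = 43 − 1 = 42.
Since φ is multiplicative, φ(65231) = 36 · 40 · 42 = 60480.

60480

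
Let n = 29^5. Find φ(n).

19803868

φ(20511149) = 20511149 · (1 − 1/29)
       = 20511149 · 28/29 = 19803868.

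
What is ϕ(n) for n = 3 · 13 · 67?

1584

φ(3) = 3 − 1 = 2.
φ(13) = 13 − 1 = 12.
φ(67) = 67 − 1 = 66.
φ(2613) = 2 × 12 × 66 = 1584.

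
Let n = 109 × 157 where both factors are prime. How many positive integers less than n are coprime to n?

16848

φ(109) = 109 − 1 = 108.
φ(157) = 157 − 1 = 156.
Since φ is multiplicative, φ(17113) = 108 · 156 = 16848.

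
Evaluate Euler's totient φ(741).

Factor 741: 741 = 3 · 13 · 19.
φ(741) = 741 · (1 − 1/3) · (1 − 1/13) · (1 − 1/19)
       = 741 · 432/741 = 432.

432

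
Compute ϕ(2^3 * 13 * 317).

15168

φ(32968) = 32968 · (1 − 1/2) · (1 − 1/13) · (1 − 1/317)
       = 32968 · 3792/8242 = 15168.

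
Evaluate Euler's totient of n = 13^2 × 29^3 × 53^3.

536579045184

φ(613632434857) = 613632434857 · (1 − 1/13) · (1 − 1/29) · (1 − 1/53)
       = 613632434857 · 17472/19981 = 536579045184.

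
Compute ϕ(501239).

427680

Factor 501239: 501239 = 19 * 23 * 31 * 37.
φ(501239) = 501239 · (1 − 1/19) · (1 − 1/23) · (1 − 1/31) · (1 − 1/37)
       = 501239 · 427680/501239 = 427680.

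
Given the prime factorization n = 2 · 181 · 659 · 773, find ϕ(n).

91435680

φ(2) = 2 − 1 = 1.
φ(181) = 181 − 1 = 180.
φ(659) = 659 − 1 = 658.
φ(773) = 773 − 1 = 772.
Since φ is multiplicative, φ(184405334) = 1 · 180 · 658 · 772 = 91435680.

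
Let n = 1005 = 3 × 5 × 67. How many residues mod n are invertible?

528

φ(3) = 3 − 1 = 2.
φ(5) = 5 − 1 = 4.
φ(67) = 67 − 1 = 66.
Multiply: 2 · 4 · 66 = 528.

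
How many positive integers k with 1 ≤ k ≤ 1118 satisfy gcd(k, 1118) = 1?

504

Prime factorization: 1118 = 2 · 13 · 43.
φ(1118) = 1118 · (1 − 1/2) · (1 − 1/13) · (1 − 1/43)
       = 1118 · 504/1118 = 504.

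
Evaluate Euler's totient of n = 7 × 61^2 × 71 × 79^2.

9472226400

φ(7) = 7 − 1 = 6.
φ(61^2) = 61^1·(61−1) = 61·60 = 3660.
φ(71) = 71 − 1 = 70.
φ(79^2) = 79^1·(79−1) = 79·78 = 6162.
φ(11541712217) = 6 × 3660 × 70 × 6162 = 9472226400.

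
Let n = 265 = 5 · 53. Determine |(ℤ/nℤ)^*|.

208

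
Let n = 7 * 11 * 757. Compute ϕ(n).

φ(7) = 7 − 1 = 6.
φ(11) = 11 − 1 = 10.
φ(757) = 757 − 1 = 756.
φ(58289) = 6 × 10 × 756 = 45360.

45360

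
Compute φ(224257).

181440

Prime factorization: 224257 = 11 · 19 · 29 · 37.
φ(11) = 11 − 1 = 10.
φ(19) = 19 − 1 = 18.
φ(29) = 29 − 1 = 28.
φ(37) = 37 − 1 = 36.
φ(224257) = 10 × 18 × 28 × 36 = 181440.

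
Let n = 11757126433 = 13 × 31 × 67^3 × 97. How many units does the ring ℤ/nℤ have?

φ(13) = 13 − 1 = 12.
φ(31) = 31 − 1 = 30.
φ(67^3) = 67^3 − 67^2 = 300763 − 4489 = 296274.
φ(97) = 97 − 1 = 96.
Multiply: 12 · 30 · 296274 · 96 = 10239229440.

10239229440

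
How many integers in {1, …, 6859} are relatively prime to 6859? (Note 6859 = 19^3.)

6498

φ(19^3) = 19^3 − 19^2 = 6859 − 361 = 6498.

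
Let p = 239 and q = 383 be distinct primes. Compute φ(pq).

90916

φ(n) = (p − 1)(q − 1) = (239−1)(383−1) = 238·382 = 90916.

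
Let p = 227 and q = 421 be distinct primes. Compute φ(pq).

φ(pq) = (p−1)(q−1) = 226 · 420 = 94920.

94920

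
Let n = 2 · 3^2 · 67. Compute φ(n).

396

φ(1206) = 1206 · (1 − 1/2) · (1 − 1/3) · (1 − 1/67)
       = 1206 · 132/402 = 396.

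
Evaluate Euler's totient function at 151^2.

φ(151^2) = 151^2 − 151^1 = 22801 − 151 = 22650.

22650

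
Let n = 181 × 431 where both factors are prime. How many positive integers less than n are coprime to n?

77400

φ(pq) = (p−1)(q−1) = 180 · 430 = 77400.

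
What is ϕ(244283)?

199584

Prime factorization: 244283 = 13 · 19 · 23 · 43.
φ(13) = 13 − 1 = 12.
φ(19) = 19 − 1 = 18.
φ(23) = 23 − 1 = 22.
φ(43) = 43 − 1 = 42.
Multiply: 12 · 18 · 22 · 42 = 199584.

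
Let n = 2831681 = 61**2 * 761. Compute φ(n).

φ(61^2) = 61^1·(61−1) = 61·60 = 3660.
φ(761) = 761 − 1 = 760.
φ(2831681) = 3660 × 760 = 2781600.

2781600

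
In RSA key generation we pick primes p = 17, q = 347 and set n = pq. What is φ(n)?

For distinct primes, φ(pq) = (p−1)(q−1) = 16 × 346 = 5536.

5536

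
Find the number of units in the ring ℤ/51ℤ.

51 = 3 · 17.
φ(3) = 3 − 1 = 2.
φ(17) = 17 − 1 = 16.
Multiply: 2 · 16 = 32.

32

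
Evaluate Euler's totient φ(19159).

19159 = 7^2 * 17 * 23.
φ(7^2) = 7^2 − 7^1 = 49 − 7 = 42.
φ(17) = 17 − 1 = 16.
φ(23) = 23 − 1 = 22.
φ(19159) = 42 × 16 × 22 = 14784.

14784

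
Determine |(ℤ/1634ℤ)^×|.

756

Prime factorization: 1634 = 2 · 19 · 43.
φ(2) = 2 − 1 = 1.
φ(19) = 19 − 1 = 18.
φ(43) = 43 − 1 = 42.
φ(1634) = 1 × 18 × 42 = 756.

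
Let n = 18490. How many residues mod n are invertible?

Prime factorization: 18490 = 2 * 5 * 43^2.
φ(18490) = 18490 · (1 − 1/2) · (1 − 1/5) · (1 − 1/43)
       = 18490 · 168/430 = 7224.

7224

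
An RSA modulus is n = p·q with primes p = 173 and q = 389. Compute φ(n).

66736

φ(173) = 173 − 1 = 172.
φ(389) = 389 − 1 = 388.
φ(67297) = 172 × 388 = 66736.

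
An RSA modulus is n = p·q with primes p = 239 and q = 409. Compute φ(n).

φ(pq) = (p−1)(q−1) = 238 · 408 = 97104.

97104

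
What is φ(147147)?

First factor: 147147 = 3 · 7**3 · 11 · 13.
φ(147147) = 147147 · (1 − 1/3) · (1 − 1/7) · (1 − 1/11) · (1 − 1/13)
       = 147147 · 1440/3003 = 70560.

70560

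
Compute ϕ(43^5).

φ(147008443) = 147008443 · (1 − 1/43)
       = 147008443 · 42/43 = 143589642.

143589642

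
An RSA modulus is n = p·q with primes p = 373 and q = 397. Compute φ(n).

147312

φ(373) = 373 − 1 = 372.
φ(397) = 397 − 1 = 396.
Since φ is multiplicative, φ(148081) = 372 · 396 = 147312.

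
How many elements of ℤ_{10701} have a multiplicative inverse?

6720

First factor: 10701 = 3^2 * 29 * 41.
φ(10701) = 10701 · (1 − 1/3) · (1 − 1/29) · (1 − 1/41)
       = 10701 · 2240/3567 = 6720.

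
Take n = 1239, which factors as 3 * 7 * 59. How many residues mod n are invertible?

696

φ(1239) = 1239 · (1 − 1/3) · (1 − 1/7) · (1 − 1/59)
       = 1239 · 696/1239 = 696.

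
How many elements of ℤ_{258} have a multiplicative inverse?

258 = 2 · 3 · 43.
φ(2) = 2 − 1 = 1.
φ(3) = 3 − 1 = 2.
φ(43) = 43 − 1 = 42.
φ(258) = 1 × 2 × 42 = 84.

84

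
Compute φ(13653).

8640

First factor: 13653 = 3^2 × 37 × 41.
φ(3^2) = 3^1·(3−1) = 3·2 = 6.
φ(37) = 37 − 1 = 36.
φ(41) = 41 − 1 = 40.
φ(13653) = 6 × 36 × 40 = 8640.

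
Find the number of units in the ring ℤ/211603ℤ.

211603 = 7 · 19 · 37 · 43.
φ(7) = 7 − 1 = 6.
φ(19) = 19 − 1 = 18.
φ(37) = 37 − 1 = 36.
φ(43) = 43 − 1 = 42.
φ(211603) = 6 × 18 × 36 × 42 = 163296.

163296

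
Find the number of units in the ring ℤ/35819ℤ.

28224

Prime factorization: 35819 = 7^2 · 17 · 43.
φ(35819) = 35819 · (1 − 1/7) · (1 − 1/17) · (1 − 1/43)
       = 35819 · 4032/5117 = 28224.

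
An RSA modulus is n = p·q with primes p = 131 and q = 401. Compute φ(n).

φ(pq) = (p−1)(q−1) = 130 · 400 = 52000.

52000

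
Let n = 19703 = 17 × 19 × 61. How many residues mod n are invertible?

φ(19703) = 19703 · (1 − 1/17) · (1 − 1/19) · (1 − 1/61)
       = 19703 · 17280/19703 = 17280.

17280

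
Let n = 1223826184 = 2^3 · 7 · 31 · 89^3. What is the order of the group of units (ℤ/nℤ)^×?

501874560

φ(1223826184) = 1223826184 · (1 − 1/2) · (1 − 1/7) · (1 − 1/31) · (1 − 1/89)
       = 1223826184 · 15840/38626 = 501874560.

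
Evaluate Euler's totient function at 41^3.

φ(41^3) = 41^3 − 41^2 = 68921 − 1681 = 67240.

67240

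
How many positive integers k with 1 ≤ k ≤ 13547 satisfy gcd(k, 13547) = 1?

Prime factorization: 13547 = 19 × 23 × 31.
φ(13547) = 13547 · (1 − 1/19) · (1 − 1/23) · (1 − 1/31)
       = 13547 · 11880/13547 = 11880.

11880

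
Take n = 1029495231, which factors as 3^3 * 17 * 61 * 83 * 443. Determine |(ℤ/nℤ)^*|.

626296320

φ(3^3) = 3^2·(3−1) = 9·2 = 18.
φ(17) = 17 − 1 = 16.
φ(61) = 61 − 1 = 60.
φ(83) = 83 − 1 = 82.
φ(443) = 443 − 1 = 442.
Multiply: 18 · 16 · 60 · 82 · 442 = 626296320.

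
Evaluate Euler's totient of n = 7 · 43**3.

φ(556549) = 556549 · (1 − 1/7) · (1 − 1/43)
       = 556549 · 252/301 = 465948.

465948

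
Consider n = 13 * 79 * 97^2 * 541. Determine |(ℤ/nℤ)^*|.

φ(5227706263) = 5227706263 · (1 − 1/13) · (1 − 1/79) · (1 − 1/97) · (1 − 1/541)
       = 5227706263 · 48522240/53893879 = 4706657280.

4706657280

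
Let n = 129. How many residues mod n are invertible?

84

129 = 3 × 43.
φ(129) = 129 · (1 − 1/3) · (1 − 1/43)
       = 129 · 84/129 = 84.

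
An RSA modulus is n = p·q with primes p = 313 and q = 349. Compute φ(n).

108576

For distinct primes, φ(pq) = (p−1)(q−1) = 312 × 348 = 108576.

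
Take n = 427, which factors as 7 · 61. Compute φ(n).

360

φ(7) = 7 − 1 = 6.
φ(61) = 61 − 1 = 60.
Since φ is multiplicative, φ(427) = 6 · 60 = 360.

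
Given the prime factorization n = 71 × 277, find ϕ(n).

19320

φ(71) = 71 − 1 = 70.
φ(277) = 277 − 1 = 276.
Since φ is multiplicative, φ(19667) = 70 · 276 = 19320.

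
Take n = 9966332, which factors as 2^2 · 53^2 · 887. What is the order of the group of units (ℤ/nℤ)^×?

φ(9966332) = 9966332 · (1 − 1/2) · (1 − 1/53) · (1 − 1/887)
       = 9966332 · 46072/94022 = 4883632.

4883632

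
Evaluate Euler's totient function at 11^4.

φ(14641) = 14641 · (1 − 1/11)
       = 14641 · 10/11 = 13310.

13310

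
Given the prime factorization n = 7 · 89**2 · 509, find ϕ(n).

23871936

φ(7) = 7 − 1 = 6.
φ(89^2) = 89^2 − 89^1 = 7921 − 89 = 7832.
φ(509) = 509 − 1 = 508.
Since φ is multiplicative, φ(28222523) = 6 · 7832 · 508 = 23871936.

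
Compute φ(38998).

17280

Factor 38998: 38998 = 2 · 17 · 31 · 37.
φ(38998) = 38998 · (1 − 1/2) · (1 − 1/17) · (1 − 1/31) · (1 − 1/37)
       = 38998 · 17280/38998 = 17280.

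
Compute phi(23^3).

φ(12167) = 12167 · (1 − 1/23)
       = 12167 · 22/23 = 11638.

11638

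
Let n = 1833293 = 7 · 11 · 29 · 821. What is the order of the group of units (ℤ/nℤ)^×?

1377600

φ(1833293) = 1833293 · (1 − 1/7) · (1 − 1/11) · (1 − 1/29) · (1 − 1/821)
       = 1833293 · 1377600/1833293 = 1377600.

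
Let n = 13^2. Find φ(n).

156

φ(13^2) = 13^2 − 13^1 = 169 − 13 = 156.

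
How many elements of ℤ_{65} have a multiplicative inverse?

48

First factor: 65 = 5 * 13.
φ(65) = 65 · (1 − 1/5) · (1 − 1/13)
       = 65 · 48/65 = 48.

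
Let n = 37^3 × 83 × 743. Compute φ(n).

2998635696

φ(37^3) = 37^3 − 37^2 = 50653 − 1369 = 49284.
φ(83) = 83 − 1 = 82.
φ(743) = 743 − 1 = 742.
Since φ is multiplicative, φ(3123719857) = 49284 · 82 · 742 = 2998635696.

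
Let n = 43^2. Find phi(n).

1806

φ(43^2) = 43^1·(43−1) = 43·42 = 1806.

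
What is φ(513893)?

435456

First factor: 513893 = 17 * 19 * 37 * 43.
φ(17) = 17 − 1 = 16.
φ(19) = 19 − 1 = 18.
φ(37) = 37 − 1 = 36.
φ(43) = 43 − 1 = 42.
Multiply: 16 · 18 · 36 · 42 = 435456.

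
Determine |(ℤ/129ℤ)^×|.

84

129 = 3 · 43.
φ(3) = 3 − 1 = 2.
φ(43) = 43 − 1 = 42.
Multiply: 2 · 42 = 84.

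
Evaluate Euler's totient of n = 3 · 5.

φ(15) = 15 · (1 − 1/3) · (1 − 1/5)
       = 15 · 8/15 = 8.

8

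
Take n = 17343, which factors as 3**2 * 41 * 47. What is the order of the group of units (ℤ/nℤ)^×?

φ(17343) = 17343 · (1 − 1/3) · (1 − 1/41) · (1 − 1/47)
       = 17343 · 3680/5781 = 11040.

11040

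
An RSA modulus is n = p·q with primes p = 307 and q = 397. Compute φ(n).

121176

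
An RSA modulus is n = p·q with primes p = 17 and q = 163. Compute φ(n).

2592

φ(n) = (p − 1)(q − 1) = (17−1)(163−1) = 16·162 = 2592.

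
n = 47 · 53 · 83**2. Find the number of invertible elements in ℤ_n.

φ(47) = 47 − 1 = 46.
φ(53) = 53 − 1 = 52.
φ(83^2) = 83^2 − 83^1 = 6889 − 83 = 6806.
φ(17160499) = 46 × 52 × 6806 = 16279952.

16279952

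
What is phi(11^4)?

13310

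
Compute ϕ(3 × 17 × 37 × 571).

φ(1077477) = 1077477 · (1 − 1/3) · (1 − 1/17) · (1 − 1/37) · (1 − 1/571)
       = 1077477 · 656640/1077477 = 656640.

656640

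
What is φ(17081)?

17081 = 19 * 29 * 31.
φ(17081) = 17081 · (1 − 1/19) · (1 − 1/29) · (1 − 1/31)
       = 17081 · 15120/17081 = 15120.

15120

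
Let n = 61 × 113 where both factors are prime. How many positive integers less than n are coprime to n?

6720

φ(pq) = (p−1)(q−1) = 60 · 112 = 6720.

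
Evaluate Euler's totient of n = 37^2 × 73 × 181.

φ(18088597) = 18088597 · (1 − 1/37) · (1 − 1/73) · (1 − 1/181)
       = 18088597 · 466560/488881 = 17262720.

17262720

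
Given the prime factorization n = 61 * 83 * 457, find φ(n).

2243520

φ(2313791) = 2313791 · (1 − 1/61) · (1 − 1/83) · (1 − 1/457)
       = 2313791 · 2243520/2313791 = 2243520.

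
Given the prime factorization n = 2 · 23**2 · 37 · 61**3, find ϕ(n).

4066904160

φ(8885398226) = 8885398226 · (1 − 1/2) · (1 − 1/23) · (1 − 1/37) · (1 − 1/61)
       = 8885398226 · 47520/103822 = 4066904160.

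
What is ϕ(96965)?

Prime factorization: 96965 = 5 * 11 * 41 * 43.
φ(96965) = 96965 · (1 − 1/5) · (1 − 1/11) · (1 − 1/41) · (1 − 1/43)
       = 96965 · 67200/96965 = 67200.

67200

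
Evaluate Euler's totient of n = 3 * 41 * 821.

φ(3) = 3 − 1 = 2.
φ(41) = 41 − 1 = 40.
φ(821) = 821 − 1 = 820.
Since φ is multiplicative, φ(100983) = 2 · 40 · 820 = 65600.

65600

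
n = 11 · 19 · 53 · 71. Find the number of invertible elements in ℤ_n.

φ(786467) = 786467 · (1 − 1/11) · (1 − 1/19) · (1 − 1/53) · (1 − 1/71)
       = 786467 · 655200/786467 = 655200.

655200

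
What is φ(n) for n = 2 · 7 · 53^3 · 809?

φ(2) = 2 − 1 = 1.
φ(7) = 7 − 1 = 6.
φ(53^3) = 53^2·(53−1) = 2809·52 = 146068.
φ(809) = 809 − 1 = 808.
Multiply: 1 · 6 · 146068 · 808 = 708137664.

708137664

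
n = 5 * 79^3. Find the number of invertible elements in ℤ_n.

1947192

φ(5) = 5 − 1 = 4.
φ(79^3) = 79^2·(79−1) = 6241·78 = 486798.
φ(2465195) = 4 × 486798 = 1947192.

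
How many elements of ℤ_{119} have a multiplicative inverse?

96

First factor: 119 = 7 * 17.
φ(119) = 119 · (1 − 1/7) · (1 − 1/17)
       = 119 · 96/119 = 96.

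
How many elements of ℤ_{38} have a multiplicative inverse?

Factor 38: 38 = 2 × 19.
φ(2) = 2 − 1 = 1.
φ(19) = 19 − 1 = 18.
Since φ is multiplicative, φ(38) = 1 · 18 = 18.

18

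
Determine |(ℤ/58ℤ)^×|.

Factor 58: 58 = 2 * 29.
φ(58) = 58 · (1 − 1/2) · (1 − 1/29)
       = 58 · 28/58 = 28.

28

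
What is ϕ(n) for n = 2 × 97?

φ(194) = 194 · (1 − 1/2) · (1 − 1/97)
       = 194 · 96/194 = 96.

96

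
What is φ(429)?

240

First factor: 429 = 3 * 11 * 13.
φ(3) = 3 − 1 = 2.
φ(11) = 11 − 1 = 10.
φ(13) = 13 − 1 = 12.
Since φ is multiplicative, φ(429) = 2 · 10 · 12 = 240.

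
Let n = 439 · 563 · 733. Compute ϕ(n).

φ(439) = 439 − 1 = 438.
φ(563) = 563 − 1 = 562.
φ(733) = 733 − 1 = 732.
φ(181166081) = 438 × 562 × 732 = 180186192.

180186192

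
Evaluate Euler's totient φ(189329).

Factor 189329: 189329 = 7 · 17 · 37 · 43.
φ(7) = 7 − 1 = 6.
φ(17) = 17 − 1 = 16.
φ(37) = 37 − 1 = 36.
φ(43) = 43 − 1 = 42.
Multiply: 6 · 16 · 36 · 42 = 145152.

145152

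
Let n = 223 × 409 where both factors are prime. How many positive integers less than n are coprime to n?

90576

φ(223) = 223 − 1 = 222.
φ(409) = 409 − 1 = 408.
φ(91207) = 222 × 408 = 90576.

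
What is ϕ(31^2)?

930

φ(31^2) = 31^1·(31−1) = 31·30 = 930.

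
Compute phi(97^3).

φ(912673) = 912673 · (1 − 1/97)
       = 912673 · 96/97 = 903264.

903264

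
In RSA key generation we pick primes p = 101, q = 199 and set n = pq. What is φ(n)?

φ(101) = 101 − 1 = 100.
φ(199) = 199 − 1 = 198.
Since φ is multiplicative, φ(20099) = 100 · 198 = 19800.

19800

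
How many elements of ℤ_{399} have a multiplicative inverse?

216

Factor 399: 399 = 3 * 7 * 19.
φ(3) = 3 − 1 = 2.
φ(7) = 7 − 1 = 6.
φ(19) = 19 − 1 = 18.
φ(399) = 2 × 6 × 18 = 216.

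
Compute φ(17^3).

4624

φ(4913) = 4913 · (1 − 1/17)
       = 4913 · 16/17 = 4624.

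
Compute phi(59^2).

3422

φ(59^2) = 59^1·(59−1) = 59·58 = 3422.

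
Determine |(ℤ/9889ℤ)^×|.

8400

9889 = 11 · 29 · 31.
φ(11) = 11 − 1 = 10.
φ(29) = 29 − 1 = 28.
φ(31) = 31 − 1 = 30.
φ(9889) = 10 × 28 × 30 = 8400.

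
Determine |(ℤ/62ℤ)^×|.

First factor: 62 = 2 · 31.
φ(2) = 2 − 1 = 1.
φ(31) = 31 − 1 = 30.
Since φ is multiplicative, φ(62) = 1 · 30 = 30.

30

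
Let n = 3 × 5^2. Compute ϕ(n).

φ(75) = 75 · (1 − 1/3) · (1 − 1/5)
       = 75 · 8/15 = 40.

40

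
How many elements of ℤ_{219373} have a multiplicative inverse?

166320

First factor: 219373 = 7**2 * 11**2 * 37.
φ(219373) = 219373 · (1 − 1/7) · (1 − 1/11) · (1 − 1/37)
       = 219373 · 2160/2849 = 166320.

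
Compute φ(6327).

3888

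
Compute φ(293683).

241920

Prime factorization: 293683 = 13 × 19 × 29 × 41.
φ(293683) = 293683 · (1 − 1/13) · (1 − 1/19) · (1 − 1/29) · (1 − 1/41)
       = 293683 · 241920/293683 = 241920.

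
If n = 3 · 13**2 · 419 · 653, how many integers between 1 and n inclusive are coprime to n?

φ(138718749) = 138718749 · (1 − 1/3) · (1 − 1/13) · (1 − 1/419) · (1 − 1/653)
       = 138718749 · 6540864/10670673 = 85031232.

85031232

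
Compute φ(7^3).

φ(343) = 343 · (1 − 1/7)
       = 343 · 6/7 = 294.

294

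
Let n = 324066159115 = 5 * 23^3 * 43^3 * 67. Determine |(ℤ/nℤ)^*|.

φ(324066159115) = 324066159115 · (1 − 1/5) · (1 − 1/23) · (1 − 1/43) · (1 − 1/67)
       = 324066159115 · 243936/331315 = 238598924256.

238598924256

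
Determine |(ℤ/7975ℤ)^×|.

Prime factorization: 7975 = 5^2 · 11 · 29.
φ(5^2) = 5^2 − 5^1 = 25 − 5 = 20.
φ(11) = 11 − 1 = 10.
φ(29) = 29 − 1 = 28.
Multiply: 20 · 10 · 28 = 5600.

5600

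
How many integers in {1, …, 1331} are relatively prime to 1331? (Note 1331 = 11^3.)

1210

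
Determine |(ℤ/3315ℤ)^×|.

1536

Prime factorization: 3315 = 3 · 5 · 13 · 17.
φ(3315) = 3315 · (1 − 1/3) · (1 − 1/5) · (1 − 1/13) · (1 − 1/17)
       = 3315 · 1536/3315 = 1536.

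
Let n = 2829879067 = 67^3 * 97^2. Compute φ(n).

2758903488

φ(67^3) = 67^2·(67−1) = 4489·66 = 296274.
φ(97^2) = 97^1·(97−1) = 97·96 = 9312.
φ(2829879067) = 296274 × 9312 = 2758903488.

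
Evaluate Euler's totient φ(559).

504

First factor: 559 = 13 * 43.
φ(13) = 13 − 1 = 12.
φ(43) = 43 − 1 = 42.
φ(559) = 12 × 42 = 504.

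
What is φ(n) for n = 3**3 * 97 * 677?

1168128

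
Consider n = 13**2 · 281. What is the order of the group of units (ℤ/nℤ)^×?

φ(13^2) = 13^2 − 13^1 = 169 − 13 = 156.
φ(281) = 281 − 1 = 280.
Multiply: 156 · 280 = 43680.

43680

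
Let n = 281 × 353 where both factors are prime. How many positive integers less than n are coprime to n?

φ(n) = (p − 1)(q − 1) = (281−1)(353−1) = 280·352 = 98560.

98560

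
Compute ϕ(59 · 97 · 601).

φ(3439523) = 3439523 · (1 − 1/59) · (1 − 1/97) · (1 − 1/601)
       = 3439523 · 3340800/3439523 = 3340800.

3340800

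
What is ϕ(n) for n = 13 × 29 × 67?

φ(13) = 13 − 1 = 12.
φ(29) = 29 − 1 = 28.
φ(67) = 67 − 1 = 66.
Since φ is multiplicative, φ(25259) = 12 · 28 · 66 = 22176.

22176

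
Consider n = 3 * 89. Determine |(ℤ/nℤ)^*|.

176

φ(267) = 267 · (1 − 1/3) · (1 − 1/89)
       = 267 · 176/267 = 176.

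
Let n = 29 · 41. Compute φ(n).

1120

φ(29) = 29 − 1 = 28.
φ(41) = 41 − 1 = 40.
φ(1189) = 28 × 40 = 1120.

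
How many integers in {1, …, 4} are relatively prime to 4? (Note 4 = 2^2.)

φ(4) = 4 · (1 − 1/2)
       = 4 · 1/2 = 2.

2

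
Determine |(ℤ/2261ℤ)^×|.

1728

First factor: 2261 = 7 · 17 · 19.
φ(7) = 7 − 1 = 6.
φ(17) = 17 − 1 = 16.
φ(19) = 19 − 1 = 18.
Since φ is multiplicative, φ(2261) = 6 · 16 · 18 = 1728.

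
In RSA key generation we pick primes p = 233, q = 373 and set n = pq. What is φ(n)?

86304

For distinct primes, φ(pq) = (p−1)(q−1) = 232 × 372 = 86304.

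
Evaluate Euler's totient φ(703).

648

Factor 703: 703 = 19 × 37.
φ(19) = 19 − 1 = 18.
φ(37) = 37 − 1 = 36.
Multiply: 18 · 36 = 648.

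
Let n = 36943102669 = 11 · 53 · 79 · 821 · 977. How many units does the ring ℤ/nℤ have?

32460979200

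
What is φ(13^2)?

φ(13^2) = 13^1·(13−1) = 13·12 = 156.

156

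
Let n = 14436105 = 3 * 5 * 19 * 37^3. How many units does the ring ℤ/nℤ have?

φ(3) = 3 − 1 = 2.
φ(5) = 5 − 1 = 4.
φ(19) = 19 − 1 = 18.
φ(37^3) = 37^2·(37−1) = 1369·36 = 49284.
Multiply: 2 · 4 · 18 · 49284 = 7096896.

7096896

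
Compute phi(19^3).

6498

φ(6859) = 6859 · (1 − 1/19)
       = 6859 · 18/19 = 6498.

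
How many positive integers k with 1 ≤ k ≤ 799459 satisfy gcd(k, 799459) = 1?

691200

799459 = 17 · 31 · 37 · 41.
φ(799459) = 799459 · (1 − 1/17) · (1 − 1/31) · (1 − 1/37) · (1 − 1/41)
       = 799459 · 691200/799459 = 691200.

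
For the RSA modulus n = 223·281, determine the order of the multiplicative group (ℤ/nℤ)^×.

62160

φ(n) = (p − 1)(q − 1) = (223−1)(281−1) = 222·280 = 62160.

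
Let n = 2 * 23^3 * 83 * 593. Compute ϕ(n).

564955072

φ(1197695146) = 1197695146 · (1 − 1/2) · (1 − 1/23) · (1 − 1/83) · (1 − 1/593)
       = 1197695146 · 1067968/2264074 = 564955072.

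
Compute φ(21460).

Prime factorization: 21460 = 2^2 × 5 × 29 × 37.
φ(21460) = 21460 · (1 − 1/2) · (1 − 1/5) · (1 − 1/29) · (1 − 1/37)
       = 21460 · 4032/10730 = 8064.

8064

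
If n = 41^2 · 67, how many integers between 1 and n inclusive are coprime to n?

φ(41^2) = 41^1·(41−1) = 41·40 = 1640.
φ(67) = 67 − 1 = 66.
Multiply: 1640 · 66 = 108240.

108240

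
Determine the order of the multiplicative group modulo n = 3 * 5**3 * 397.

79200

φ(148875) = 148875 · (1 − 1/3) · (1 − 1/5) · (1 − 1/397)
       = 148875 · 3168/5955 = 79200.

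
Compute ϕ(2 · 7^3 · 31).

8820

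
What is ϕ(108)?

36

First factor: 108 = 2^2 · 3^3.
φ(2^2) = 2^2 − 2^1 = 4 − 2 = 2.
φ(3^3) = 3^2·(3−1) = 9·2 = 18.
Since φ is multiplicative, φ(108) = 2 · 18 = 36.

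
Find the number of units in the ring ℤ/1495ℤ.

1056

Prime factorization: 1495 = 5 * 13 * 23.
φ(5) = 5 − 1 = 4.
φ(13) = 13 − 1 = 12.
φ(23) = 23 − 1 = 22.
φ(1495) = 4 × 12 × 22 = 1056.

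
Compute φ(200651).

200651 = 11 · 17 · 29 · 37.
φ(11) = 11 − 1 = 10.
φ(17) = 17 − 1 = 16.
φ(29) = 29 − 1 = 28.
φ(37) = 37 − 1 = 36.
Since φ is multiplicative, φ(200651) = 10 · 16 · 28 · 36 = 161280.

161280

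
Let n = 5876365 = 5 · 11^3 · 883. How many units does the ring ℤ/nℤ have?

φ(5) = 5 − 1 = 4.
φ(11^3) = 11^3 − 11^2 = 1331 − 121 = 1210.
φ(883) = 883 − 1 = 882.
φ(5876365) = 4 × 1210 × 882 = 4268880.

4268880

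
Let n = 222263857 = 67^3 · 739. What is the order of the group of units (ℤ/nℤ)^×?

218650212

φ(67^3) = 67^2·(67−1) = 4489·66 = 296274.
φ(739) = 739 − 1 = 738.
φ(222263857) = 296274 × 738 = 218650212.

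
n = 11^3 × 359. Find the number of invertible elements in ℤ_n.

φ(477829) = 477829 · (1 − 1/11) · (1 − 1/359)
       = 477829 · 3580/3949 = 433180.

433180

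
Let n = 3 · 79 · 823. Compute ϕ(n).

128232

φ(3) = 3 − 1 = 2.
φ(79) = 79 − 1 = 78.
φ(823) = 823 − 1 = 822.
Multiply: 2 · 78 · 822 = 128232.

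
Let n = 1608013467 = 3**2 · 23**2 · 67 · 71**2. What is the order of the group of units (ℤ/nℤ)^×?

φ(3^2) = 3^1·(3−1) = 3·2 = 6.
φ(23^2) = 23^1·(23−1) = 23·22 = 506.
φ(67) = 67 − 1 = 66.
φ(71^2) = 71^2 − 71^1 = 5041 − 71 = 4970.
φ(1608013467) = 6 × 506 × 66 × 4970 = 995868720.

995868720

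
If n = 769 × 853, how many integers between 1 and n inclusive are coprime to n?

654336

φ(769) = 769 − 1 = 768.
φ(853) = 853 − 1 = 852.
Since φ is multiplicative, φ(655957) = 768 · 852 = 654336.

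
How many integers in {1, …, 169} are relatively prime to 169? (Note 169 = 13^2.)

φ(169) = 169 · (1 − 1/13)
       = 169 · 12/13 = 156.

156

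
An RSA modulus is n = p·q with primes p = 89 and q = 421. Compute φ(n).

φ(n) = (p − 1)(q − 1) = (89−1)(421−1) = 88·420 = 36960.

36960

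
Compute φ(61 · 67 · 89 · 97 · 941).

31446835200

φ(61) = 61 − 1 = 60.
φ(67) = 67 − 1 = 66.
φ(89) = 89 − 1 = 88.
φ(97) = 97 − 1 = 96.
φ(941) = 941 − 1 = 940.
Since φ is multiplicative, φ(33201369811) = 60 · 66 · 88 · 96 · 940 = 31446835200.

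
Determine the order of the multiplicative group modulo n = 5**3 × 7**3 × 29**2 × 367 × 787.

6867631612800

φ(5^3) = 5^2·(5−1) = 25·4 = 100.
φ(7^3) = 7^2·(7−1) = 49·6 = 294.
φ(29^2) = 29^2 − 29^1 = 841 − 29 = 812.
φ(367) = 367 − 1 = 366.
φ(787) = 787 − 1 = 786.
φ(10414559978375) = 100 × 294 × 812 × 366 × 786 = 6867631612800.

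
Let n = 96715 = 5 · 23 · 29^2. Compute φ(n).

71456

φ(5) = 5 − 1 = 4.
φ(23) = 23 − 1 = 22.
φ(29^2) = 29^2 − 29^1 = 841 − 29 = 812.
Multiply: 4 · 22 · 812 = 71456.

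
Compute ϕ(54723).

Factor 54723: 54723 = 3 * 17 * 29 * 37.
φ(3) = 3 − 1 = 2.
φ(17) = 17 − 1 = 16.
φ(29) = 29 − 1 = 28.
φ(37) = 37 − 1 = 36.
φ(54723) = 2 × 16 × 28 × 36 = 32256.

32256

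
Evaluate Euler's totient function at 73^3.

φ(73^3) = 73^2·(73−1) = 5329·72 = 383688.

383688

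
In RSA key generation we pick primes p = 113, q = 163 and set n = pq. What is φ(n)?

φ(pq) = (p−1)(q−1) = 112 · 162 = 18144.

18144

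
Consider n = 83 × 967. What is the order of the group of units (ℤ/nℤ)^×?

79212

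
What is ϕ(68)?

68 = 2**2 · 17.
φ(2^2) = 2^1·(2−1) = 2·1 = 2.
φ(17) = 17 − 1 = 16.
Since φ is multiplicative, φ(68) = 2 · 16 = 32.

32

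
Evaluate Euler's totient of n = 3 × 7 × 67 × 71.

φ(3) = 3 − 1 = 2.
φ(7) = 7 − 1 = 6.
φ(67) = 67 − 1 = 66.
φ(71) = 71 − 1 = 70.
Since φ is multiplicative, φ(99897) = 2 · 6 · 66 · 70 = 55440.

55440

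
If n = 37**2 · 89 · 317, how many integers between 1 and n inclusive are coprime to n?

37040256

φ(38623597) = 38623597 · (1 − 1/37) · (1 − 1/89) · (1 − 1/317)
       = 38623597 · 1001088/1043881 = 37040256.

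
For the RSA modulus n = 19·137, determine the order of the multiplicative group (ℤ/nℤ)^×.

φ(n) = (p − 1)(q − 1) = (19−1)(137−1) = 18·136 = 2448.

2448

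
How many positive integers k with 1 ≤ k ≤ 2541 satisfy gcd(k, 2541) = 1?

1320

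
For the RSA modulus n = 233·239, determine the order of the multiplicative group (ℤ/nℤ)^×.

55216

φ(n) = (p − 1)(q − 1) = (233−1)(239−1) = 232·238 = 55216.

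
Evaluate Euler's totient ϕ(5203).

4620

Factor 5203: 5203 = 11^2 × 43.
φ(11^2) = 11^2 − 11^1 = 121 − 11 = 110.
φ(43) = 43 − 1 = 42.
φ(5203) = 110 × 42 = 4620.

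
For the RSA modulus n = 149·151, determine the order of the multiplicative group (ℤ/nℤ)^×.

22200

φ(pq) = (p−1)(q−1) = 148 · 150 = 22200.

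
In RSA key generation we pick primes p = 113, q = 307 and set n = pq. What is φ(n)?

34272

For distinct primes, φ(pq) = (p−1)(q−1) = 112 × 306 = 34272.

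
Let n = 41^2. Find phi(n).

1640

φ(41^2) = 41^1·(41−1) = 41·40 = 1640.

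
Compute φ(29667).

Factor 29667: 29667 = 3 × 11 × 29 × 31.
φ(29667) = 29667 · (1 − 1/3) · (1 − 1/11) · (1 − 1/29) · (1 − 1/31)
       = 29667 · 16800/29667 = 16800.

16800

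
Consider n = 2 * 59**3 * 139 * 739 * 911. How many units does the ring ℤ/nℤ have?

18711510919920

φ(2) = 2 − 1 = 1.
φ(59^3) = 59^3 − 59^2 = 205379 − 3481 = 201898.
φ(139) = 139 − 1 = 138.
φ(739) = 739 − 1 = 738.
φ(911) = 911 − 1 = 910.
Since φ is multiplicative, φ(38438253463898) = 1 · 201898 · 138 · 738 · 910 = 18711510919920.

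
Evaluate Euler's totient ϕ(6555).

3168

First factor: 6555 = 3 × 5 × 19 × 23.
φ(3) = 3 − 1 = 2.
φ(5) = 5 − 1 = 4.
φ(19) = 19 − 1 = 18.
φ(23) = 23 − 1 = 22.
φ(6555) = 2 × 4 × 18 × 22 = 3168.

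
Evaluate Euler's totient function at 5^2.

20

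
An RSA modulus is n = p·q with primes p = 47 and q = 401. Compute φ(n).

φ(pq) = (p−1)(q−1) = 46 · 400 = 18400.

18400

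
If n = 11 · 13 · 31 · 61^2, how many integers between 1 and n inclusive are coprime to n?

13176000

φ(11) = 11 − 1 = 10.
φ(13) = 13 − 1 = 12.
φ(31) = 31 − 1 = 30.
φ(61^2) = 61^2 − 61^1 = 3721 − 61 = 3660.
φ(16495193) = 10 × 12 × 30 × 3660 = 13176000.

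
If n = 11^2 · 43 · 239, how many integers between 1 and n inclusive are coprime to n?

1099560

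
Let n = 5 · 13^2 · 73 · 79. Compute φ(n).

φ(4873115) = 4873115 · (1 − 1/5) · (1 − 1/13) · (1 − 1/73) · (1 − 1/79)
       = 4873115 · 269568/374855 = 3504384.

3504384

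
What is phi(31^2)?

930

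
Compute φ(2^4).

8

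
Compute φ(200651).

200651 = 11 × 17 × 29 × 37.
φ(200651) = 200651 · (1 − 1/11) · (1 − 1/17) · (1 − 1/29) · (1 − 1/37)
       = 200651 · 161280/200651 = 161280.

161280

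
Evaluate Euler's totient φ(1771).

Prime factorization: 1771 = 7 · 11 · 23.
φ(7) = 7 − 1 = 6.
φ(11) = 11 − 1 = 10.
φ(23) = 23 − 1 = 22.
φ(1771) = 6 × 10 × 22 = 1320.

1320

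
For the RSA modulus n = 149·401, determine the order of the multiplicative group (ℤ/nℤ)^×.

59200

For distinct primes, φ(pq) = (p−1)(q−1) = 148 × 400 = 59200.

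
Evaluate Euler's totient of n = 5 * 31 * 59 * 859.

5971680

φ(5) = 5 − 1 = 4.
φ(31) = 31 − 1 = 30.
φ(59) = 59 − 1 = 58.
φ(859) = 859 − 1 = 858.
Since φ is multiplicative, φ(7855555) = 4 · 30 · 58 · 858 = 5971680.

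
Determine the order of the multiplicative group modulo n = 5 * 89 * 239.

φ(106355) = 106355 · (1 − 1/5) · (1 − 1/89) · (1 − 1/239)
       = 106355 · 83776/106355 = 83776.

83776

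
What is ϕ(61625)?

Prime factorization: 61625 = 5^3 · 17 · 29.
φ(61625) = 61625 · (1 − 1/5) · (1 − 1/17) · (1 − 1/29)
       = 61625 · 1792/2465 = 44800.

44800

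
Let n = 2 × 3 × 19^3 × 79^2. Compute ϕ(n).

80081352

φ(256842114) = 256842114 · (1 − 1/2) · (1 − 1/3) · (1 − 1/19) · (1 − 1/79)
       = 256842114 · 2808/9006 = 80081352.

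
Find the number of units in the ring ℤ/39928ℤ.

15840

Prime factorization: 39928 = 2^3 · 7 · 23 · 31.
φ(39928) = 39928 · (1 − 1/2) · (1 − 1/7) · (1 − 1/23) · (1 − 1/31)
       = 39928 · 3960/9982 = 15840.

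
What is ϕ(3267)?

Prime factorization: 3267 = 3**3 · 11**2.
φ(3267) = 3267 · (1 − 1/3) · (1 − 1/11)
       = 3267 · 20/33 = 1980.

1980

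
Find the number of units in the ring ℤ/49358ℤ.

First factor: 49358 = 2 * 23 * 29 * 37.
φ(2) = 2 − 1 = 1.
φ(23) = 23 − 1 = 22.
φ(29) = 29 − 1 = 28.
φ(37) = 37 − 1 = 36.
Multiply: 1 · 22 · 28 · 36 = 22176.

22176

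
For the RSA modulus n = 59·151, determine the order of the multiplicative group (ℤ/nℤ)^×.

φ(8909) = 8909 · (1 − 1/59) · (1 − 1/151)
       = 8909 · 8700/8909 = 8700.

8700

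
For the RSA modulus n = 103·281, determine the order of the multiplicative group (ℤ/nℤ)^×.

28560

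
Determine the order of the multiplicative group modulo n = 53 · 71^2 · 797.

φ(53) = 53 − 1 = 52.
φ(71^2) = 71^2 − 71^1 = 5041 − 71 = 4970.
φ(797) = 797 − 1 = 796.
Since φ is multiplicative, φ(212936881) = 52 · 4970 · 796 = 205718240.

205718240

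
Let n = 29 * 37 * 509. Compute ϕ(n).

512064

φ(29) = 29 − 1 = 28.
φ(37) = 37 − 1 = 36.
φ(509) = 509 − 1 = 508.
Since φ is multiplicative, φ(546157) = 28 · 36 · 508 = 512064.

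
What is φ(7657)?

6480

First factor: 7657 = 13 · 19 · 31.
φ(7657) = 7657 · (1 − 1/13) · (1 − 1/19) · (1 − 1/31)
       = 7657 · 6480/7657 = 6480.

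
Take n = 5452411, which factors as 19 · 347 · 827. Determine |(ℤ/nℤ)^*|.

5144328

φ(19) = 19 − 1 = 18.
φ(347) = 347 − 1 = 346.
φ(827) = 827 − 1 = 826.
φ(5452411) = 18 × 346 × 826 = 5144328.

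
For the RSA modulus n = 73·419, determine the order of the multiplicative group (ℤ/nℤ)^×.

30096

φ(pq) = (p−1)(q−1) = 72 · 418 = 30096.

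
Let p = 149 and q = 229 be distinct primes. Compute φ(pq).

φ(n) = (p − 1)(q − 1) = (149−1)(229−1) = 148·228 = 33744.

33744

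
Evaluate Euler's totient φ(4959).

3024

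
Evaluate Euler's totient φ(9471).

4800

Prime factorization: 9471 = 3 × 7 × 11 × 41.
φ(9471) = 9471 · (1 − 1/3) · (1 − 1/7) · (1 − 1/11) · (1 − 1/41)
       = 9471 · 4800/9471 = 4800.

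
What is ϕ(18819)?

Factor 18819: 18819 = 3^3 × 17 × 41.
φ(18819) = 18819 · (1 − 1/3) · (1 − 1/17) · (1 − 1/41)
       = 18819 · 1280/2091 = 11520.

11520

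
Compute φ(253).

220

Prime factorization: 253 = 11 · 23.
φ(253) = 253 · (1 − 1/11) · (1 − 1/23)
       = 253 · 220/253 = 220.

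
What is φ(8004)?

Prime factorization: 8004 = 2**2 × 3 × 23 × 29.
φ(8004) = 8004 · (1 − 1/2) · (1 − 1/3) · (1 − 1/23) · (1 − 1/29)
       = 8004 · 1232/4002 = 2464.

2464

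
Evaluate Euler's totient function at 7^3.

φ(343) = 343 · (1 − 1/7)
       = 343 · 6/7 = 294.

294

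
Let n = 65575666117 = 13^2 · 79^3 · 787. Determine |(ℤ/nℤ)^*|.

φ(65575666117) = 65575666117 · (1 − 1/13) · (1 − 1/79) · (1 − 1/787)
       = 65575666117 · 735696/808249 = 59689223568.

59689223568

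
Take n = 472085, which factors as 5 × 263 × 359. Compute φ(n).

375184

φ(472085) = 472085 · (1 − 1/5) · (1 − 1/263) · (1 − 1/359)
       = 472085 · 375184/472085 = 375184.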